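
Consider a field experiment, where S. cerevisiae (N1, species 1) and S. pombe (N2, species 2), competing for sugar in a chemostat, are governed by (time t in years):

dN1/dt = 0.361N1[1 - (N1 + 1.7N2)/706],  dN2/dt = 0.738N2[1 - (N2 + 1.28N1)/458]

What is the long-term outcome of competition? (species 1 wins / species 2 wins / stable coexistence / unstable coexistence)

unstable coexistence (outcome depends on initial conditions)

Compare the nullcline intercepts: K1/α12 = 706/1.7 = 415 < K2 = 458; K2/α21 = 458/1.28 = 358 < K1 = 706.
Since both are reversed, neither can invade when rare; the interior point is a saddle.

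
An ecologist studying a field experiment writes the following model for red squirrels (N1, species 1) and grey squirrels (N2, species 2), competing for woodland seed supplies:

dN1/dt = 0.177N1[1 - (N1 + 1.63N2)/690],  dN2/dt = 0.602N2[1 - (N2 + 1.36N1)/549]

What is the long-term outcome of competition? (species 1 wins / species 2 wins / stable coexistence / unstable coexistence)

unstable coexistence (outcome depends on initial conditions)

Compare the nullcline intercepts: K1/α12 = 690/1.63 = 423 < K2 = 549; K2/α21 = 549/1.36 = 404 < K1 = 690.
Since both are reversed, neither can invade when rare; the interior point is a saddle.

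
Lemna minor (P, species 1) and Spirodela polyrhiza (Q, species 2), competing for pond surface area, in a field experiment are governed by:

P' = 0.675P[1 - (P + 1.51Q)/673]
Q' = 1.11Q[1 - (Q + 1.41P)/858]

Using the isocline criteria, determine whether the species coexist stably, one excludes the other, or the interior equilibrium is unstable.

unstable coexistence (outcome depends on initial conditions)

Compare the nullcline intercepts: K1/α12 = 673/1.51 = 446 < K2 = 858; K2/α21 = 858/1.41 = 609 < K1 = 673.
Since both are reversed, neither can invade when rare; the interior point is a saddle.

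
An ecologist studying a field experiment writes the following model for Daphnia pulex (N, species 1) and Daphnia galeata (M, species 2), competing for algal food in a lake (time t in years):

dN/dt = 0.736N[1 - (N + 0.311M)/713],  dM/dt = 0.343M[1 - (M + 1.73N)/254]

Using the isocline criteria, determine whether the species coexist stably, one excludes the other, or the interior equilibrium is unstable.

species 1 excludes species 2

Compare the nullcline intercepts: K1/α12 = 713/0.311 = 2290 > K2 = 254; K2/α21 = 254/1.73 = 147 < K1 = 713.
Since the inequalities point opposite ways, species 1 can invade but species 2 cannot.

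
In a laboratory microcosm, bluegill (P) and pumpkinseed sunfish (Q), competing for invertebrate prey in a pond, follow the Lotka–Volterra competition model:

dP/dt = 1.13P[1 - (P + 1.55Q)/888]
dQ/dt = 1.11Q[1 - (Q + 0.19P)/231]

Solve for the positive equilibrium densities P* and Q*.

Setting both brackets to zero gives the nullclines P + 1.55Q = 888 and 0.19P + Q = 231.
Substituting Q = 231 - 0.19P into the first: P(1 - 1.55·0.19) = 888 - 1.55·231.
So P* = 530/0.706 = 751, and then Q* = 231 - 0.19·751 = 88.3.

P* ≈ 751, Q* ≈ 88.3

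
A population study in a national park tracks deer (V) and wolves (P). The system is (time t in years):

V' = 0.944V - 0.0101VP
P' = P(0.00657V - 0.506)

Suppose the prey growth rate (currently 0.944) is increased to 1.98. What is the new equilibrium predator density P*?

P* ≈ 196

At the interior fixed point, setting dV/dt = 0 with V > 0 fixes P* = (prey growth rate)/(VP coefficient) — independent of the other coefficients.
With the change, P* = 1.98/0.0101 = 196; it rises from 93.5.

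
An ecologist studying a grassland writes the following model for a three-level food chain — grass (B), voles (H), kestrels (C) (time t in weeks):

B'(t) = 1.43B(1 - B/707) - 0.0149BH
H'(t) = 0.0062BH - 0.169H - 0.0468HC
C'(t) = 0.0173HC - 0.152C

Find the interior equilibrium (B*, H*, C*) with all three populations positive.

From dC/dt = 0: 0.0173H* = 0.152, so H* = 8.79.
From dB/dt = 0: 1.43(1 - B*/707) = 0.0149·8.79, giving B* = 707·(1 - 0.0915) = 642.
From dH/dt = 0: 0.0062·642 - 0.169 = 0.0468C*, so C* = 3.81/0.0468 = 81.5.

B* ≈ 642, H* ≈ 8.79, C* ≈ 81.5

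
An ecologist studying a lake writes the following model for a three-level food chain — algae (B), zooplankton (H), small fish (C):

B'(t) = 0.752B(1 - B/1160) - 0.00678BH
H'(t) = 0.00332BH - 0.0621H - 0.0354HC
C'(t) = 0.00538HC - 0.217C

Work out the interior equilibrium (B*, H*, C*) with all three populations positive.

B* ≈ 738, H* ≈ 40.3, C* ≈ 67.5

From dC/dt = 0: 0.00538H* = 0.217, so H* = 40.3.
From dB/dt = 0: 0.752(1 - B*/1160) = 0.00678·40.3, giving B* = 1160·(1 - 0.364) = 738.
From dH/dt = 0: 0.00332·738 - 0.0621 = 0.0354C*, so C* = 2.39/0.0354 = 67.5.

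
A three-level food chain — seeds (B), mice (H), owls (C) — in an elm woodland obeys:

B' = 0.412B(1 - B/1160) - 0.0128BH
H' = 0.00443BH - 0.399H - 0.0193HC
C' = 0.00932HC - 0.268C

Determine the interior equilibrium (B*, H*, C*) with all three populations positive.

From dC/dt = 0: 0.00932H* = 0.268, so H* = 28.8.
From dB/dt = 0: 0.412(1 - B*/1160) = 0.0128·28.8, giving B* = 1160·(1 - 0.893) = 124.
From dH/dt = 0: 0.00443·124 - 0.399 = 0.0193C*, so C* = 0.149/0.0193 = 7.72.

B* ≈ 124, H* ≈ 28.8, C* ≈ 7.72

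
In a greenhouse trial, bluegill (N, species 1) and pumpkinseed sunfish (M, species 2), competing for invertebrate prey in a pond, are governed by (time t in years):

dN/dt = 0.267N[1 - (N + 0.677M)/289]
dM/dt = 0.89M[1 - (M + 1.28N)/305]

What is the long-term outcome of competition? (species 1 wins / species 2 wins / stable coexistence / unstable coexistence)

Compare the nullcline intercepts: K1/α12 = 289/0.677 = 427 > K2 = 305; K2/α21 = 305/1.28 = 238 < K1 = 289.
Since the inequalities point opposite ways, species 1 can invade but species 2 cannot.

species 1 excludes species 2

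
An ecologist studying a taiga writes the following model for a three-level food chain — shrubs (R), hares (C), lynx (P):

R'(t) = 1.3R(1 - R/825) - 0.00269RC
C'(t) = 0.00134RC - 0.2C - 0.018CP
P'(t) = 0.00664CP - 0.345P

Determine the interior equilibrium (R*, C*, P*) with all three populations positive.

From dP/dt = 0: 0.00664C* = 0.345, so C* = 52.
From dR/dt = 0: 1.3(1 - R*/825) = 0.00269·52, giving R* = 825·(1 - 0.108) = 736.
From dC/dt = 0: 0.00134·736 - 0.2 = 0.018P*, so P* = 0.787/0.018 = 43.7.

R* ≈ 736, C* ≈ 52, P* ≈ 43.7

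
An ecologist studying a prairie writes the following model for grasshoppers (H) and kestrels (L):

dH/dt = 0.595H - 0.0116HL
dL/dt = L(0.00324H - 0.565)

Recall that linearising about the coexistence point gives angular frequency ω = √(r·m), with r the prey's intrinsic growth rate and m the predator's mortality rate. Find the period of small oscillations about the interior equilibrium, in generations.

T ≈ 10.8 generations

Here r = 0.595 and m = 0.565, so r·m = 0.336.
ω = √0.336 = 0.58 per generation, hence T = 2π/ω ≈ 10.8 generations.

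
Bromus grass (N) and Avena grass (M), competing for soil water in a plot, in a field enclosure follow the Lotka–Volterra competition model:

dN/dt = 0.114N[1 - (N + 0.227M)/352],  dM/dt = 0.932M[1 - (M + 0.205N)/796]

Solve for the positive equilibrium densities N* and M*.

Setting both brackets to zero gives the nullclines N + 0.227M = 352 and 0.205N + M = 796.
Substituting M = 796 - 0.205N into the first: N(1 - 0.227·0.205) = 352 - 0.227·796.
So N* = 171/0.953 = 180, and then M* = 796 - 0.205·180 = 759.

N* ≈ 180, M* ≈ 759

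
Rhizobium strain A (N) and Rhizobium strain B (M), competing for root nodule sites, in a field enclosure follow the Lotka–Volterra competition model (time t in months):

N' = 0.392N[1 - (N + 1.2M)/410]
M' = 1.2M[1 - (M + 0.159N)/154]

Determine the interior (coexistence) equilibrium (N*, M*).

N* ≈ 278, M* ≈ 110

Setting both brackets to zero gives the nullclines N + 1.2M = 410 and 0.159N + M = 154.
Substituting M = 154 - 0.159N into the first: N(1 - 1.2·0.159) = 410 - 1.2·154.
So N* = 225/0.809 = 278, and then M* = 154 - 0.159·278 = 110.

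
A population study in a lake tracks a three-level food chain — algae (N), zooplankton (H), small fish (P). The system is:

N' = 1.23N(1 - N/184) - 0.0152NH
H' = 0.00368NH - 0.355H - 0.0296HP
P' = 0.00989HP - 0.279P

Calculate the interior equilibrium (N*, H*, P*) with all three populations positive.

N* ≈ 120, H* ≈ 28.2, P* ≈ 2.91

From dP/dt = 0: 0.00989H* = 0.279, so H* = 28.2.
From dN/dt = 0: 1.23(1 - N*/184) = 0.0152·28.2, giving N* = 184·(1 - 0.349) = 120.
From dH/dt = 0: 0.00368·120 - 0.355 = 0.0296P*, so P* = 0.0861/0.0296 = 2.91.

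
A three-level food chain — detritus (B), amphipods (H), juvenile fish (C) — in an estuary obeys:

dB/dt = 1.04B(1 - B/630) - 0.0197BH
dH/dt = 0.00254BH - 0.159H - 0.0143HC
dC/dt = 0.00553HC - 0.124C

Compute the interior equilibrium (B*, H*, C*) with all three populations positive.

From dC/dt = 0: 0.00553H* = 0.124, so H* = 22.4.
From dB/dt = 0: 1.04(1 - B*/630) = 0.0197·22.4, giving B* = 630·(1 - 0.425) = 362.
From dH/dt = 0: 0.00254·362 - 0.159 = 0.0143C*, so C* = 0.762/0.0143 = 53.3.

B* ≈ 362, H* ≈ 22.4, C* ≈ 53.3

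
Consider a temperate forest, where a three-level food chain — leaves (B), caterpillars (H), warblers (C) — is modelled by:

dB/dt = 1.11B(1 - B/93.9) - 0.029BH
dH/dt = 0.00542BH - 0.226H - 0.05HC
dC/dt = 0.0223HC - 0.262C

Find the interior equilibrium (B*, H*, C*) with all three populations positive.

B* ≈ 65.1, H* ≈ 11.7, C* ≈ 2.53

From dC/dt = 0: 0.0223H* = 0.262, so H* = 11.7.
From dB/dt = 0: 1.11(1 - B*/93.9) = 0.029·11.7, giving B* = 93.9·(1 - 0.307) = 65.1.
From dH/dt = 0: 0.00542·65.1 - 0.226 = 0.05C*, so C* = 0.127/0.05 = 2.53.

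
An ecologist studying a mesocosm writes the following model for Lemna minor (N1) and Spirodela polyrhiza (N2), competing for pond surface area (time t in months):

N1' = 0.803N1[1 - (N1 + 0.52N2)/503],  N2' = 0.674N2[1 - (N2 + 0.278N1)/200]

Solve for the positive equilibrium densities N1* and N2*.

Setting both brackets to zero gives the nullclines N1 + 0.52N2 = 503 and 0.278N1 + N2 = 200.
Substituting N2 = 200 - 0.278N1 into the first: N1(1 - 0.52·0.278) = 503 - 0.52·200.
So N1* = 399/0.855 = 466, and then N2* = 200 - 0.278·466 = 70.3.

N1* ≈ 466, N2* ≈ 70.3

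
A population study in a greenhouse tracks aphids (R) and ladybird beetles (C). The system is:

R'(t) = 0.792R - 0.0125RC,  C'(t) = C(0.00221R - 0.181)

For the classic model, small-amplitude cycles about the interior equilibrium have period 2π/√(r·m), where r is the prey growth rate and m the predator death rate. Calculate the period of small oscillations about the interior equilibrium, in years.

Here r = 0.792 and m = 0.181, so r·m = 0.143.
ω = √0.143 = 0.379 per year, hence T = 2π/ω ≈ 16.6 years.

T ≈ 16.6 years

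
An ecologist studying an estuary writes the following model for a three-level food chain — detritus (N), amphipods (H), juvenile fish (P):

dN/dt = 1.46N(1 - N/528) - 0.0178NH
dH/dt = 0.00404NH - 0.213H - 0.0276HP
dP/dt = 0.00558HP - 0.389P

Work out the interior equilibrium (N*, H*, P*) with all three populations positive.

From dP/dt = 0: 0.00558H* = 0.389, so H* = 69.7.
From dN/dt = 0: 1.46(1 - N*/528) = 0.0178·69.7, giving N* = 528·(1 - 0.85) = 79.2.
From dH/dt = 0: 0.00404·79.2 - 0.213 = 0.0276P*, so P* = 0.107/0.0276 = 3.88.

N* ≈ 79.2, H* ≈ 69.7, P* ≈ 3.88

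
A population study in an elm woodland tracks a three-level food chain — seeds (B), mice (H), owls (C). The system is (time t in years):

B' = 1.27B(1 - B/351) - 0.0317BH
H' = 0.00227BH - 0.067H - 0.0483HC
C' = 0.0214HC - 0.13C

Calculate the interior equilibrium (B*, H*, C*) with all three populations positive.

From dC/dt = 0: 0.0214H* = 0.13, so H* = 6.07.
From dB/dt = 0: 1.27(1 - B*/351) = 0.0317·6.07, giving B* = 351·(1 - 0.152) = 298.
From dH/dt = 0: 0.00227·298 - 0.067 = 0.0483C*, so C* = 0.609/0.0483 = 12.6.

B* ≈ 298, H* ≈ 6.07, C* ≈ 12.6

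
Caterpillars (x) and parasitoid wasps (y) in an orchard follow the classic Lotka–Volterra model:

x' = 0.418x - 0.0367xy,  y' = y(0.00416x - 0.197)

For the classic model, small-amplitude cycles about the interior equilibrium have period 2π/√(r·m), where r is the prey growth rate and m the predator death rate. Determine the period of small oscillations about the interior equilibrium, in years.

T ≈ 21.9 years

Here r = 0.418 and m = 0.197, so r·m = 0.0823.
ω = √0.0823 = 0.287 per year, hence T = 2π/ω ≈ 21.9 years.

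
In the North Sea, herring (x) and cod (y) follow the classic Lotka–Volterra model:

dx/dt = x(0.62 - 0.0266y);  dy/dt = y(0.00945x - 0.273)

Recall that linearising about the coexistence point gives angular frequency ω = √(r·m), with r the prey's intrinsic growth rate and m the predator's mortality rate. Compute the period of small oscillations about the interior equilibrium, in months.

Here r = 0.62 and m = 0.273, so r·m = 0.169.
ω = √0.169 = 0.411 per month, hence T = 2π/ω ≈ 15.3 months.

T ≈ 15.3 months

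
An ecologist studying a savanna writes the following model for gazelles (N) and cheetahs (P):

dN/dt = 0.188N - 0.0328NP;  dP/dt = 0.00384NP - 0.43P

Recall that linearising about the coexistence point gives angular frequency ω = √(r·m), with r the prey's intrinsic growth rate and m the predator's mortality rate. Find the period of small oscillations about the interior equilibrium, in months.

Here r = 0.188 and m = 0.43, so r·m = 0.0808.
ω = √0.0808 = 0.284 per month, hence T = 2π/ω ≈ 22.1 months.

T ≈ 22.1 months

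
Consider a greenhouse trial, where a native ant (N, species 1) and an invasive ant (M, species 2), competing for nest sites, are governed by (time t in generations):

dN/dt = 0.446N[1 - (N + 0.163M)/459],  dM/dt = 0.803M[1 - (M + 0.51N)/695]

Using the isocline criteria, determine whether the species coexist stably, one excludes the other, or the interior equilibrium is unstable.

stable coexistence

Compare the nullcline intercepts: K1/α12 = 459/0.163 = 2820 > K2 = 695; K2/α21 = 695/0.51 = 1360 > K1 = 459.
Since both inequalities hold, each species can invade when rare, so the interior equilibrium is stable.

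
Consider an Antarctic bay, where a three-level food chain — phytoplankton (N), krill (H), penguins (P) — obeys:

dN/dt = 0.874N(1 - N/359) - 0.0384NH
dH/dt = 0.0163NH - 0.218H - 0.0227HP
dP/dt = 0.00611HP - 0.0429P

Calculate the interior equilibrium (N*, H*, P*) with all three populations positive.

N* ≈ 248, H* ≈ 7.02, P* ≈ 169

From dP/dt = 0: 0.00611H* = 0.0429, so H* = 7.02.
From dN/dt = 0: 0.874(1 - N*/359) = 0.0384·7.02, giving N* = 359·(1 - 0.308) = 248.
From dH/dt = 0: 0.0163·248 - 0.218 = 0.0227P*, so P* = 3.83/0.0227 = 169.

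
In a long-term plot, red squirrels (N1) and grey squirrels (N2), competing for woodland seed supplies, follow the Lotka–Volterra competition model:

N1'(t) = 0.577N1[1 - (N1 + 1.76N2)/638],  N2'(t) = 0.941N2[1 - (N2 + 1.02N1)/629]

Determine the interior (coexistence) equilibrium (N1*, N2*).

Setting both brackets to zero gives the nullclines N1 + 1.76N2 = 638 and 1.02N1 + N2 = 629.
Substituting N2 = 629 - 1.02N1 into the first: N1(1 - 1.76·1.02) = 638 - 1.76·629.
So N1* = -469/-0.795 = 590, and then N2* = 629 - 1.02·590 = 27.4.

N1* ≈ 590, N2* ≈ 27.4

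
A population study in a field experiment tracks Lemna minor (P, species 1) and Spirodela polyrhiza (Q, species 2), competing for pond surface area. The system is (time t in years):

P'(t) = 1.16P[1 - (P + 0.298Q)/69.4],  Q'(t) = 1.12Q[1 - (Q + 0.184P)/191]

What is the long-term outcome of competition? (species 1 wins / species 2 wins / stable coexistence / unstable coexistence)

Compare the nullcline intercepts: K1/α12 = 69.4/0.298 = 233 > K2 = 191; K2/α21 = 191/0.184 = 1040 > K1 = 69.4.
Since both inequalities hold, each species can invade when rare, so the interior equilibrium is stable.

stable coexistence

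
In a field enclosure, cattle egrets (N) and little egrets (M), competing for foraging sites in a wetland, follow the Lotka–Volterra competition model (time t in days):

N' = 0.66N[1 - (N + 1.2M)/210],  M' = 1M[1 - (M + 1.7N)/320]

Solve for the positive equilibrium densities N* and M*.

N* ≈ 167, M* ≈ 35.6

Setting both brackets to zero gives the nullclines N + 1.2M = 210 and 1.7N + M = 320.
Substituting M = 320 - 1.7N into the first: N(1 - 1.2·1.7) = 210 - 1.2·320.
So N* = -174/-1.04 = 167, and then M* = 320 - 1.7·167 = 35.6.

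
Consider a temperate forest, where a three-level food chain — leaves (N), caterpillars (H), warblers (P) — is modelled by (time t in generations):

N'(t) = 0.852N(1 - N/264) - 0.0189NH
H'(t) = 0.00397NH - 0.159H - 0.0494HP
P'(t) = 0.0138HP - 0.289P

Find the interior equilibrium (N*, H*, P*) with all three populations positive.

From dP/dt = 0: 0.0138H* = 0.289, so H* = 20.9.
From dN/dt = 0: 0.852(1 - N*/264) = 0.0189·20.9, giving N* = 264·(1 - 0.465) = 141.
From dH/dt = 0: 0.00397·141 - 0.159 = 0.0494P*, so P* = 0.402/0.0494 = 8.14.

N* ≈ 141, H* ≈ 20.9, P* ≈ 8.14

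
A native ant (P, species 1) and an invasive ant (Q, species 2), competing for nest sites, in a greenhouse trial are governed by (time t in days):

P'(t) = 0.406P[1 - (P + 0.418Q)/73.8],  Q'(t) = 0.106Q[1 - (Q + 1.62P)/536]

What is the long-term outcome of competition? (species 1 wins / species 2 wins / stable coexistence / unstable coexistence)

species 2 excludes species 1

Compare the nullcline intercepts: K1/α12 = 73.8/0.418 = 177 < K2 = 536; K2/α21 = 536/1.62 = 331 > K1 = 73.8.
Since the inequalities point opposite ways, species 2 can invade but species 1 cannot.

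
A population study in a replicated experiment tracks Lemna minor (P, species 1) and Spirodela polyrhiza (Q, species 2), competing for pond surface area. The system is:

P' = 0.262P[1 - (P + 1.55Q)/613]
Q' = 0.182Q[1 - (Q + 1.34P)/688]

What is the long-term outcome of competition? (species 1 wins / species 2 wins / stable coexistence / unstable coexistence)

Compare the nullcline intercepts: K1/α12 = 613/1.55 = 395 < K2 = 688; K2/α21 = 688/1.34 = 513 < K1 = 613.
Since both are reversed, neither can invade when rare; the interior point is a saddle.

unstable coexistence (outcome depends on initial conditions)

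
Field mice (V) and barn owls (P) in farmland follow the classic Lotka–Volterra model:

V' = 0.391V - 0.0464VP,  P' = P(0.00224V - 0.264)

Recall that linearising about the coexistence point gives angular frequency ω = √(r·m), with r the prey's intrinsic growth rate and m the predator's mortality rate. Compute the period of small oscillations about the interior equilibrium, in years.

Here r = 0.391 and m = 0.264, so r·m = 0.103.
ω = √0.103 = 0.321 per year, hence T = 2π/ω ≈ 19.6 years.

T ≈ 19.6 years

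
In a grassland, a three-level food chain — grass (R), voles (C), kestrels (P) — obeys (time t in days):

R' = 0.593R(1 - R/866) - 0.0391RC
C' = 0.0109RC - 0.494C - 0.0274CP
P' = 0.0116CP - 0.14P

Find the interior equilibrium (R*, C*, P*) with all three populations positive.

R* ≈ 177, C* ≈ 12.1, P* ≈ 52.3

From dP/dt = 0: 0.0116C* = 0.14, so C* = 12.1.
From dR/dt = 0: 0.593(1 - R*/866) = 0.0391·12.1, giving R* = 866·(1 - 0.796) = 177.
From dC/dt = 0: 0.0109·177 - 0.494 = 0.0274P*, so P* = 1.43/0.0274 = 52.3.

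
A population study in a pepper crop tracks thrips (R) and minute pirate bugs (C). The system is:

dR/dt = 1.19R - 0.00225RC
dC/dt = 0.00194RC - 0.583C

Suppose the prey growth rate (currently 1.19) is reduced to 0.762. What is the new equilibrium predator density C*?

C* ≈ 339

At the interior fixed point, setting dR/dt = 0 with R > 0 fixes C* = (prey growth rate)/(RC coefficient) — independent of the other coefficients.
With the change, C* = 0.762/0.00225 = 339; it falls from 529.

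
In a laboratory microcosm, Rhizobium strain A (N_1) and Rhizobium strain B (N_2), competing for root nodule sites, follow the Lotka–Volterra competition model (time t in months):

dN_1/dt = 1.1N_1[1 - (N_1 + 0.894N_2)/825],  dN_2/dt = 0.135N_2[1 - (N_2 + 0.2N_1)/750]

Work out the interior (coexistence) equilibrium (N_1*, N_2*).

Setting both brackets to zero gives the nullclines N_1 + 0.894N_2 = 825 and 0.2N_1 + N_2 = 750.
Substituting N_2 = 750 - 0.2N_1 into the first: N_1(1 - 0.894·0.2) = 825 - 0.894·750.
So N_1* = 154/0.821 = 188, and then N_2* = 750 - 0.2·188 = 712.

N_1* ≈ 188, N_2* ≈ 712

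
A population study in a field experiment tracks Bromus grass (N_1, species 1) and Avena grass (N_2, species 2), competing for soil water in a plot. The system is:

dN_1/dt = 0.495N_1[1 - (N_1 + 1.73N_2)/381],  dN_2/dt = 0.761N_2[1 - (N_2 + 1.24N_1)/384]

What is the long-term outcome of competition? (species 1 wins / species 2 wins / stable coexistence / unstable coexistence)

unstable coexistence (outcome depends on initial conditions)

Compare the nullcline intercepts: K1/α12 = 381/1.73 = 220 < K2 = 384; K2/α21 = 384/1.24 = 310 < K1 = 381.
Since both are reversed, neither can invade when rare; the interior point is a saddle.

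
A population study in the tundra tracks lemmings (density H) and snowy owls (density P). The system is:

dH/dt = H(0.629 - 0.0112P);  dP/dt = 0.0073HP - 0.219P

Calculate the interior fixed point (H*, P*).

H* ≈ 30, P* ≈ 56.2

Set dP/dt = 0 with P > 0: 0.0073H - 0.219 = 0, so H* = 0.219/0.0073 = 30.
Set dH/dt = 0 with H > 0: 0.629 - 0.0112P = 0, so P* = 0.629/0.0112 = 56.2.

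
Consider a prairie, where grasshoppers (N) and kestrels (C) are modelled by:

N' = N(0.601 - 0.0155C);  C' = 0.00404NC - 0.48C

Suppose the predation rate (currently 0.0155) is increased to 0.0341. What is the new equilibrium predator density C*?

C* ≈ 17.6

At the interior fixed point, setting dN/dt = 0 with N > 0 fixes C* = (prey growth rate)/(NC coefficient) — independent of the other coefficients.
With the change, C* = 0.601/0.0341 = 17.6; it falls from 38.8.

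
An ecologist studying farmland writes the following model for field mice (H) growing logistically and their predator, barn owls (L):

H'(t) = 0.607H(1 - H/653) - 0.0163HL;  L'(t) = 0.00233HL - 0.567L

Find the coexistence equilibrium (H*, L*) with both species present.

H* ≈ 243, L* ≈ 23.4

From dL/dt = 0 with L > 0: 0.00233H* = 0.567, so H* = 243.
Substitute into dH/dt = 0: 0.607(1 - 243/653) = 0.0163L*.
The bracket is 0.627, giving L* = 0.381/0.0163 = 23.4.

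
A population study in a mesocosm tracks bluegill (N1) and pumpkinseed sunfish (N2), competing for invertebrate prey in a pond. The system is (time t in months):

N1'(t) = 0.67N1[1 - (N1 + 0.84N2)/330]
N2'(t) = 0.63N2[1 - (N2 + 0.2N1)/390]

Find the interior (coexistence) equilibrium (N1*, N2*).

N1* ≈ 2.88, N2* ≈ 389

Setting both brackets to zero gives the nullclines N1 + 0.84N2 = 330 and 0.2N1 + N2 = 390.
Substituting N2 = 390 - 0.2N1 into the first: N1(1 - 0.84·0.2) = 330 - 0.84·390.
So N1* = 2.4/0.832 = 2.88, and then N2* = 390 - 0.2·2.88 = 389.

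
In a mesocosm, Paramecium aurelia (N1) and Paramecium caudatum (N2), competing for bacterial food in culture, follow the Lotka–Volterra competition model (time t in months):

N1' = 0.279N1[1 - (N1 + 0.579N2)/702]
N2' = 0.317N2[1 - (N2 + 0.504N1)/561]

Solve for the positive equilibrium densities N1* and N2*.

Setting both brackets to zero gives the nullclines N1 + 0.579N2 = 702 and 0.504N1 + N2 = 561.
Substituting N2 = 561 - 0.504N1 into the first: N1(1 - 0.579·0.504) = 702 - 0.579·561.
So N1* = 377/0.708 = 533, and then N2* = 561 - 0.504·533 = 293.

N1* ≈ 533, N2* ≈ 293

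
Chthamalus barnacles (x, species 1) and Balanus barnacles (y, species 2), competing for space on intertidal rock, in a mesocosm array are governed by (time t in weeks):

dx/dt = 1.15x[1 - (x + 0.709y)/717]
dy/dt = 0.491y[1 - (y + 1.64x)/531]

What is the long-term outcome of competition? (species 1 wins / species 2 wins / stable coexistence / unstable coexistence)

species 1 excludes species 2

Compare the nullcline intercepts: K1/α12 = 717/0.709 = 1010 > K2 = 531; K2/α21 = 531/1.64 = 324 < K1 = 717.
Since the inequalities point opposite ways, species 1 can invade but species 2 cannot.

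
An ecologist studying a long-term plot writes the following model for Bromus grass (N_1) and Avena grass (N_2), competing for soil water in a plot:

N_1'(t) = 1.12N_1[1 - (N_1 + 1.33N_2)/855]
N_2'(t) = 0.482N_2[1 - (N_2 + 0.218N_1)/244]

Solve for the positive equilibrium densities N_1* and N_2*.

Setting both brackets to zero gives the nullclines N_1 + 1.33N_2 = 855 and 0.218N_1 + N_2 = 244.
Substituting N_2 = 244 - 0.218N_1 into the first: N_1(1 - 1.33·0.218) = 855 - 1.33·244.
So N_1* = 530/0.71 = 747, and then N_2* = 244 - 0.218·747 = 81.1.

N_1* ≈ 747, N_2* ≈ 81.1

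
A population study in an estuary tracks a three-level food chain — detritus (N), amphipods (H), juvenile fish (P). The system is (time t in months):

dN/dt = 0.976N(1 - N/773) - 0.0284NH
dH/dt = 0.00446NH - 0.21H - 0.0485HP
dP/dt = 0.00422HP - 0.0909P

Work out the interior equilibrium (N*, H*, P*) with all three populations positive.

From dP/dt = 0: 0.00422H* = 0.0909, so H* = 21.5.
From dN/dt = 0: 0.976(1 - N*/773) = 0.0284·21.5, giving N* = 773·(1 - 0.627) = 288.
From dH/dt = 0: 0.00446·288 - 0.21 = 0.0485P*, so P* = 1.08/0.0485 = 22.2.

N* ≈ 288, H* ≈ 21.5, P* ≈ 22.2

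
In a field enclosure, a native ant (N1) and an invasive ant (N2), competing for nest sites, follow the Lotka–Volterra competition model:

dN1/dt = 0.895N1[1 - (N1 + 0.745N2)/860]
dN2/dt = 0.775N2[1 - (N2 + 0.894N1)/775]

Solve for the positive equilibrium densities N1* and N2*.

N1* ≈ 846, N2* ≈ 18.4

Setting both brackets to zero gives the nullclines N1 + 0.745N2 = 860 and 0.894N1 + N2 = 775.
Substituting N2 = 775 - 0.894N1 into the first: N1(1 - 0.745·0.894) = 860 - 0.745·775.
So N1* = 283/0.334 = 846, and then N2* = 775 - 0.894·846 = 18.4.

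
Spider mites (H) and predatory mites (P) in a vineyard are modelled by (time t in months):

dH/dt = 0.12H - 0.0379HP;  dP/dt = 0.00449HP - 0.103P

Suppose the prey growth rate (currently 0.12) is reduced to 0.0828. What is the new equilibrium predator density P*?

P* ≈ 2.18

At the interior fixed point, setting dH/dt = 0 with H > 0 fixes P* = (prey growth rate)/(HP coefficient) — independent of the other coefficients.
With the change, P* = 0.0828/0.0379 = 2.18; it falls from 3.17.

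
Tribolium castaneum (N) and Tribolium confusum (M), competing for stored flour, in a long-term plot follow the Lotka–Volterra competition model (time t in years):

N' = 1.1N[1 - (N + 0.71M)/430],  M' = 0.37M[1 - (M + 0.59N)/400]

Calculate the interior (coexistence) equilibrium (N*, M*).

Setting both brackets to zero gives the nullclines N + 0.71M = 430 and 0.59N + M = 400.
Substituting M = 400 - 0.59N into the first: N(1 - 0.71·0.59) = 430 - 0.71·400.
So N* = 146/0.581 = 251, and then M* = 400 - 0.59·251 = 252.

N* ≈ 251, M* ≈ 252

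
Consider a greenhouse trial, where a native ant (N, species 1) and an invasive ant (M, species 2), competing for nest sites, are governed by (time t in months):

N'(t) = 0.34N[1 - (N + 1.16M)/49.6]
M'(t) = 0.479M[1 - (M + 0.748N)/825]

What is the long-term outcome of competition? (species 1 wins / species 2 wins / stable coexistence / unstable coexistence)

species 2 excludes species 1

Compare the nullcline intercepts: K1/α12 = 49.6/1.16 = 42.8 < K2 = 825; K2/α21 = 825/0.748 = 1100 > K1 = 49.6.
Since the inequalities point opposite ways, species 2 can invade but species 1 cannot.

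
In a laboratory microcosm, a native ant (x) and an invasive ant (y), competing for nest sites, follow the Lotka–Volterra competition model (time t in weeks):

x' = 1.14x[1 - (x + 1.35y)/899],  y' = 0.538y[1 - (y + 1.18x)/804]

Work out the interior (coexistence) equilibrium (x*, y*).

x* ≈ 314, y* ≈ 433

Setting both brackets to zero gives the nullclines x + 1.35y = 899 and 1.18x + y = 804.
Substituting y = 804 - 1.18x into the first: x(1 - 1.35·1.18) = 899 - 1.35·804.
So x* = -186/-0.593 = 314, and then y* = 804 - 1.18·314 = 433.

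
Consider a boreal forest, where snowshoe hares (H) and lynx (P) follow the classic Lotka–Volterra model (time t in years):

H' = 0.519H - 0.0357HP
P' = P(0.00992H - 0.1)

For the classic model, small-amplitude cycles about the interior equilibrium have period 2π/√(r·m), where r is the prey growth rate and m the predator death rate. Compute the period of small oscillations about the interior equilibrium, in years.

Here r = 0.519 and m = 0.1, so r·m = 0.0519.
ω = √0.0519 = 0.228 per year, hence T = 2π/ω ≈ 27.6 years.

T ≈ 27.6 years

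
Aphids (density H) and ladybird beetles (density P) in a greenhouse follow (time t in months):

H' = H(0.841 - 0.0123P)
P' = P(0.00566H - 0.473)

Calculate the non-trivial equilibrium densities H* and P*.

Set dP/dt = 0 with P > 0: 0.00566H - 0.473 = 0, so H* = 0.473/0.00566 = 83.6.
Set dH/dt = 0 with H > 0: 0.841 - 0.0123P = 0, so P* = 0.841/0.0123 = 68.4.

H* ≈ 83.6, P* ≈ 68.4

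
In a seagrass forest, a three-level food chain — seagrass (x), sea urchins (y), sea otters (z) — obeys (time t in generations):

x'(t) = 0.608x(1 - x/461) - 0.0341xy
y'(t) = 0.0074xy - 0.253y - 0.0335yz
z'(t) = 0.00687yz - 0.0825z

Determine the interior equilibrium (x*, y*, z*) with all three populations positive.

x* ≈ 151, y* ≈ 12, z* ≈ 25.7

From dz/dt = 0: 0.00687y* = 0.0825, so y* = 12.
From dx/dt = 0: 0.608(1 - x*/461) = 0.0341·12, giving x* = 461·(1 - 0.674) = 151.
From dy/dt = 0: 0.0074·151 - 0.253 = 0.0335z*, so z* = 0.861/0.0335 = 25.7.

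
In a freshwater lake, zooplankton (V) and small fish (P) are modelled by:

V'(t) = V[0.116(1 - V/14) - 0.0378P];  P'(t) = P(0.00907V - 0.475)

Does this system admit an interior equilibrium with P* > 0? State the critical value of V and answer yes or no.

The predator equation gives dP/dt > 0 only when V > 0.475/0.00907 = 52.4.
Without the predator, V → K = 14. Since 14 < 52.4, the predator cannot invade.

Threshold V = 52.4; K < 52.4, so no, the predator goes extinct.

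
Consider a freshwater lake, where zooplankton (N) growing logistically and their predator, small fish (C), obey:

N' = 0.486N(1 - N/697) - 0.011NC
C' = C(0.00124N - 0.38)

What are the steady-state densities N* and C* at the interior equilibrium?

N* ≈ 306, C* ≈ 24.8

From dC/dt = 0 with C > 0: 0.00124N* = 0.38, so N* = 306.
Substitute into dN/dt = 0: 0.486(1 - 306/697) = 0.011C*.
The bracket is 0.56, giving C* = 0.272/0.011 = 24.8.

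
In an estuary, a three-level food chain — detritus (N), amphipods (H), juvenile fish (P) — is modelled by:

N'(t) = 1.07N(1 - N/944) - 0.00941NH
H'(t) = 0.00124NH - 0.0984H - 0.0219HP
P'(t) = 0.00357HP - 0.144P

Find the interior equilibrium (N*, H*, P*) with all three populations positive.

N* ≈ 609, H* ≈ 40.3, P* ≈ 30

From dP/dt = 0: 0.00357H* = 0.144, so H* = 40.3.
From dN/dt = 0: 1.07(1 - N*/944) = 0.00941·40.3, giving N* = 944·(1 - 0.355) = 609.
From dH/dt = 0: 0.00124·609 - 0.0984 = 0.0219P*, so P* = 0.657/0.0219 = 30.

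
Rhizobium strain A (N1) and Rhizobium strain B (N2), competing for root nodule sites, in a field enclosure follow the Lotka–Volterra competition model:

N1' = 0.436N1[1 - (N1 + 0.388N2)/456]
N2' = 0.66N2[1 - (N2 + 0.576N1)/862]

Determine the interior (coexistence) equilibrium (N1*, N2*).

N1* ≈ 157, N2* ≈ 772

Setting both brackets to zero gives the nullclines N1 + 0.388N2 = 456 and 0.576N1 + N2 = 862.
Substituting N2 = 862 - 0.576N1 into the first: N1(1 - 0.388·0.576) = 456 - 0.388·862.
So N1* = 122/0.777 = 157, and then N2* = 862 - 0.576·157 = 772.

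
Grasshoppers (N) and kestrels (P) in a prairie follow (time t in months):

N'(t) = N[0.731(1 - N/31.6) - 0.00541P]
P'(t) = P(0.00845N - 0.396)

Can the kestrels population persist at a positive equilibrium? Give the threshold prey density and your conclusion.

The predator equation gives dP/dt > 0 only when N > 0.396/0.00845 = 46.9.
Without the predator, N → K = 31.6. Since 31.6 < 46.9, the predator cannot invade.

Threshold N = 46.9; K < 46.9, so no, the predator goes extinct.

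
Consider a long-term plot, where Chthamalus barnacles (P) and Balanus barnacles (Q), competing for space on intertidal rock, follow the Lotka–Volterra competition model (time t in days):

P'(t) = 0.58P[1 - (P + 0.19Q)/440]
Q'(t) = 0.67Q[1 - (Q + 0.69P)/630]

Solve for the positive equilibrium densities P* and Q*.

Setting both brackets to zero gives the nullclines P + 0.19Q = 440 and 0.69P + Q = 630.
Substituting Q = 630 - 0.69P into the first: P(1 - 0.19·0.69) = 440 - 0.19·630.
So P* = 320/0.869 = 369, and then Q* = 630 - 0.69·369 = 376.

P* ≈ 369, Q* ≈ 376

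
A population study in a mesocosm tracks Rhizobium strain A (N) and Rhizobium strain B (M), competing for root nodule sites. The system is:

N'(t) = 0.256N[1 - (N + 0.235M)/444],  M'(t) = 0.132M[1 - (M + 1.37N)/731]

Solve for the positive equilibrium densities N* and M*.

Setting both brackets to zero gives the nullclines N + 0.235M = 444 and 1.37N + M = 731.
Substituting M = 731 - 1.37N into the first: N(1 - 0.235·1.37) = 444 - 0.235·731.
So N* = 272/0.678 = 401, and then M* = 731 - 1.37·401 = 181.

N* ≈ 401, M* ≈ 181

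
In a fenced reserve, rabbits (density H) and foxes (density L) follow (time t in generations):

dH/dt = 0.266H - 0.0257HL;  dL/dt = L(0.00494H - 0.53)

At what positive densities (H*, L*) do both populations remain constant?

Set dL/dt = 0 with L > 0: 0.00494H - 0.53 = 0, so H* = 0.53/0.00494 = 107.
Set dH/dt = 0 with H > 0: 0.266 - 0.0257L = 0, so L* = 0.266/0.0257 = 10.4.

H* ≈ 107, L* ≈ 10.4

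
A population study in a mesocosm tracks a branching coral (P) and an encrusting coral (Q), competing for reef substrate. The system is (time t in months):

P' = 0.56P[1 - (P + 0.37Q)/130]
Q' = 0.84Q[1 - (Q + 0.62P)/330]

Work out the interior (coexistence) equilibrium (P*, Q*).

Setting both brackets to zero gives the nullclines P + 0.37Q = 130 and 0.62P + Q = 330.
Substituting Q = 330 - 0.62P into the first: P(1 - 0.37·0.62) = 130 - 0.37·330.
So P* = 7.9/0.771 = 10.3, and then Q* = 330 - 0.62·10.3 = 324.

P* ≈ 10.3, Q* ≈ 324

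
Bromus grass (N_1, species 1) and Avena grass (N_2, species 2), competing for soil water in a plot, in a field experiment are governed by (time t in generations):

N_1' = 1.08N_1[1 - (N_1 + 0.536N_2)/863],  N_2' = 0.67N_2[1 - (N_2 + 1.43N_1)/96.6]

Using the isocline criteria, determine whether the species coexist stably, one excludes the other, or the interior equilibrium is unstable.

species 1 excludes species 2

Compare the nullcline intercepts: K1/α12 = 863/0.536 = 1610 > K2 = 96.6; K2/α21 = 96.6/1.43 = 67.6 < K1 = 863.
Since the inequalities point opposite ways, species 1 can invade but species 2 cannot.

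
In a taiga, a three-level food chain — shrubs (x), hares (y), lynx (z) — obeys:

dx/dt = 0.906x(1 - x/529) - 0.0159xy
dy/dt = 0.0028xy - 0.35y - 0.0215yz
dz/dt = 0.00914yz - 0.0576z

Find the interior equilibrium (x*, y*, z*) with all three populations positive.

x* ≈ 470, y* ≈ 6.3, z* ≈ 45

From dz/dt = 0: 0.00914y* = 0.0576, so y* = 6.3.
From dx/dt = 0: 0.906(1 - x*/529) = 0.0159·6.3, giving x* = 529·(1 - 0.111) = 470.
From dy/dt = 0: 0.0028·470 - 0.35 = 0.0215z*, so z* = 0.967/0.0215 = 45.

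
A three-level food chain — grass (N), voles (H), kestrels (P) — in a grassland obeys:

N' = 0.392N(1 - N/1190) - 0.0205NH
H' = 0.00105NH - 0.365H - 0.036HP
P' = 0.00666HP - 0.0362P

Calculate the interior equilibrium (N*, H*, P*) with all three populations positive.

N* ≈ 852, H* ≈ 5.44, P* ≈ 14.7

From dP/dt = 0: 0.00666H* = 0.0362, so H* = 5.44.
From dN/dt = 0: 0.392(1 - N*/1190) = 0.0205·5.44, giving N* = 1190·(1 - 0.284) = 852.
From dH/dt = 0: 0.00105·852 - 0.365 = 0.036P*, so P* = 0.529/0.036 = 14.7.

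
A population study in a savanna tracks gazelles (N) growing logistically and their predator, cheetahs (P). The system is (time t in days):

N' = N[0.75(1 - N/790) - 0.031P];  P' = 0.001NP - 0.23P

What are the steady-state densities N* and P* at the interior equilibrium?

From dP/dt = 0 with P > 0: 0.001N* = 0.23, so N* = 230.
Substitute into dN/dt = 0: 0.75(1 - 230/790) = 0.031P*.
The bracket is 0.709, giving P* = 0.532/0.031 = 17.1.

N* ≈ 230, P* ≈ 17.1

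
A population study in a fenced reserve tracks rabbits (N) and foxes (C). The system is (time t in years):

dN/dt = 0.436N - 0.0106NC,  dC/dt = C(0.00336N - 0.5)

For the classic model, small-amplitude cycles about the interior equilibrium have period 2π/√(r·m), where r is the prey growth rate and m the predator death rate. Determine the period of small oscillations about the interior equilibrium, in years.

Here r = 0.436 and m = 0.5, so r·m = 0.218.
ω = √0.218 = 0.467 per year, hence T = 2π/ω ≈ 13.5 years.

T ≈ 13.5 years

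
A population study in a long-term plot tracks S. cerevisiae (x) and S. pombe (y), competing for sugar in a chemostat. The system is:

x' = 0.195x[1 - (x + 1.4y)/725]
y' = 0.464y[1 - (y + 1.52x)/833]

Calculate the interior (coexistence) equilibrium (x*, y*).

Setting both brackets to zero gives the nullclines x + 1.4y = 725 and 1.52x + y = 833.
Substituting y = 833 - 1.52x into the first: x(1 - 1.4·1.52) = 725 - 1.4·833.
So x* = -441/-1.13 = 391, and then y* = 833 - 1.52·391 = 238.

x* ≈ 391, y* ≈ 238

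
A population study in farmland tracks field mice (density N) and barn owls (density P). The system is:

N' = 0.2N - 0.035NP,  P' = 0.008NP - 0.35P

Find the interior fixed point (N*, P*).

N* ≈ 43.7, P* ≈ 5.71

Set dP/dt = 0 with P > 0: 0.008N - 0.35 = 0, so N* = 0.35/0.008 = 43.7.
Set dN/dt = 0 with N > 0: 0.2 - 0.035P = 0, so P* = 0.2/0.035 = 5.71.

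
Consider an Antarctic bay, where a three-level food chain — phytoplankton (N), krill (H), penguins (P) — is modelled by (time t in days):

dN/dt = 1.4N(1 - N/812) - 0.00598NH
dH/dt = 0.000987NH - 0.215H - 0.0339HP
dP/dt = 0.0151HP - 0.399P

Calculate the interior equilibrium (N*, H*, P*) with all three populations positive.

From dP/dt = 0: 0.0151H* = 0.399, so H* = 26.4.
From dN/dt = 0: 1.4(1 - N*/812) = 0.00598·26.4, giving N* = 812·(1 - 0.113) = 720.
From dH/dt = 0: 0.000987·720 - 0.215 = 0.0339P*, so P* = 0.496/0.0339 = 14.6.

N* ≈ 720, H* ≈ 26.4, P* ≈ 14.6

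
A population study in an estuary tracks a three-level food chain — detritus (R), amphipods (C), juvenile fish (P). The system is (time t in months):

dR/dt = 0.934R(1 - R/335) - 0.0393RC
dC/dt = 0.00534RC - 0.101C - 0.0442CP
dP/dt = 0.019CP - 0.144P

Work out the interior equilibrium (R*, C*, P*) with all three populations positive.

From dP/dt = 0: 0.019C* = 0.144, so C* = 7.58.
From dR/dt = 0: 0.934(1 - R*/335) = 0.0393·7.58, giving R* = 335·(1 - 0.319) = 228.
From dC/dt = 0: 0.00534·228 - 0.101 = 0.0442P*, so P* = 1.12/0.0442 = 25.3.

R* ≈ 228, C* ≈ 7.58, P* ≈ 25.3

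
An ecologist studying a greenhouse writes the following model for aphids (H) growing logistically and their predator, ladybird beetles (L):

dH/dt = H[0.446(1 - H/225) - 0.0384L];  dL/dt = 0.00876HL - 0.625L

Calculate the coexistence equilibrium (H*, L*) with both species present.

H* ≈ 71.3, L* ≈ 7.93

From dL/dt = 0 with L > 0: 0.00876H* = 0.625, so H* = 71.3.
Substitute into dH/dt = 0: 0.446(1 - 71.3/225) = 0.0384L*.
The bracket is 0.683, giving L* = 0.305/0.0384 = 7.93.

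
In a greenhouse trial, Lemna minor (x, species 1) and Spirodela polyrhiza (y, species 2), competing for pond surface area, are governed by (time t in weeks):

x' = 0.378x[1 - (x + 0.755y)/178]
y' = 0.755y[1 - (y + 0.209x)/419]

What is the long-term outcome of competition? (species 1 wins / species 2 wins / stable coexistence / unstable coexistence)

species 2 excludes species 1

Compare the nullcline intercepts: K1/α12 = 178/0.755 = 236 < K2 = 419; K2/α21 = 419/0.209 = 2000 > K1 = 178.
Since the inequalities point opposite ways, species 2 can invade but species 1 cannot.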